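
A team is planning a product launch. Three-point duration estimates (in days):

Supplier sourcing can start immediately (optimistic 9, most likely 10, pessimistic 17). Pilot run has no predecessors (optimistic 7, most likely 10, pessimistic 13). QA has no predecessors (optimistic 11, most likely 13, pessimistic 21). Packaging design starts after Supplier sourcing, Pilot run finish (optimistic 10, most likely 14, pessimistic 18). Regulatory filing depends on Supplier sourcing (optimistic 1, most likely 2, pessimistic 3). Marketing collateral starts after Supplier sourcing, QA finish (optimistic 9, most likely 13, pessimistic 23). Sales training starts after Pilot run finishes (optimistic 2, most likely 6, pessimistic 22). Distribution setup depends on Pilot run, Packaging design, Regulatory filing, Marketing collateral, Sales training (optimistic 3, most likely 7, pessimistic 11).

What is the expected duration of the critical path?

te_Supplier sourcing = (9 + 4·10 + 17)/6 = 66/6 = 11
te_Pilot run = (7 + 4·10 + 13)/6 = 60/6 = 10
te_QA = (11 + 4·13 + 21)/6 = 84/6 = 14
te_Packaging design = (10 + 4·14 + 18)/6 = 84/6 = 14
te_Regulatory filing = (1 + 4·2 + 3)/6 = 12/6 = 2
te_Marketing collateral = (9 + 4·13 + 23)/6 = 84/6 = 14
te_Sales training = (2 + 4·6 + 22)/6 = 48/6 = 8
te_Distribution setup = (3 + 4·7 + 11)/6 = 42/6 = 7

Forward pass:
ES_Supplier sourcing = 0; EF_Supplier sourcing = 11
ES_Pilot run = 0; EF_Pilot run = 10
ES_QA = 0; EF_QA = 14
ES_Packaging design = max(EF_Supplier sourcing=11, EF_Pilot run=10) = 11; EF_Packaging design = 11+14 = 25
ES_Regulatory filing = 11; EF_Regulatory filing = 11+2 = 13
ES_Marketing collateral = max(EF_Supplier sourcing=11, EF_QA=14) = 14; EF_Marketing collateral = 14+14 = 28
ES_Sales training = 10; EF_Sales training = 10+8 = 18
ES_Distribution setup = max(EF_Pilot run=10, EF_Packaging design=25, EF_Regulatory filing=13, EF_Marketing collateral=28, EF_Sales training=18) = 28; EF_Distribution setup = 28+7 = 35
Expected project duration μ = 35 days. Critical path: QA → Marketing collateral → Distribution setup.

35 days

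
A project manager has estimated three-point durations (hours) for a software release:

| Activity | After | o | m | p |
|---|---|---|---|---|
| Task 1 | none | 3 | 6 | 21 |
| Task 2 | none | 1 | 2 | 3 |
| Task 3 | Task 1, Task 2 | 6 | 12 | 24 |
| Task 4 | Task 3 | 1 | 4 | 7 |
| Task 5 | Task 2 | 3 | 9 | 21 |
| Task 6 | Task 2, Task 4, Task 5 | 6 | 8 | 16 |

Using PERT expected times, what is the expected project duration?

34 hours

te_Task 1 = (3 + 4·6 + 21)/6 = 48/6 = 8
te_Task 2 = (1 + 4·2 + 3)/6 = 12/6 = 2
te_Task 3 = (6 + 4·12 + 24)/6 = 78/6 = 13
te_Task 4 = (1 + 4·4 + 7)/6 = 24/6 = 4
te_Task 5 = (3 + 4·9 + 21)/6 = 60/6 = 10
te_Task 6 = (6 + 4·8 + 16)/6 = 54/6 = 9

Forward pass:
ES_Task 1 = 0; EF_Task 1 = 8
ES_Task 2 = 0; EF_Task 2 = 2
ES_Task 3 = max(EF_Task 1=8, EF_Task 2=2) = 8; EF_Task 3 = 8+13 = 21
ES_Task 4 = 21; EF_Task 4 = 21+4 = 25
ES_Task 5 = 2; EF_Task 5 = 2+10 = 12
ES_Task 6 = max(EF_Task 2=2, EF_Task 4=25, EF_Task 5=12) = 25; EF_Task 6 = 25+9 = 34
Expected project duration μ = 34 hours. Critical path: Task 1 → Task 3 → Task 4 → Task 6.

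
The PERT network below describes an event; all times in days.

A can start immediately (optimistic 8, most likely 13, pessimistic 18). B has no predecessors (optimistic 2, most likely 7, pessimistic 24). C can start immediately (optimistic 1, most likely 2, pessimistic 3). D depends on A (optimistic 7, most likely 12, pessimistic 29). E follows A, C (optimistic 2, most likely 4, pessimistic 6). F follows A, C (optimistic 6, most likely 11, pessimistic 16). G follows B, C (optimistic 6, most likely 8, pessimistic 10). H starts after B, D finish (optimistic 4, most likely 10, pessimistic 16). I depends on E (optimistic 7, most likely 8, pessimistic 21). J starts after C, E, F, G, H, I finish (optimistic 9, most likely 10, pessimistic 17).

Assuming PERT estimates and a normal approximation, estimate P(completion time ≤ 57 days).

0.972

te_A = (8 + 4·13 + 18)/6 = 78/6 = 13; σ²_A = ((18−8)/6)² = 2.778
te_B = (2 + 4·7 + 24)/6 = 54/6 = 9; σ²_B = ((24−2)/6)² = 13.444
te_C = (1 + 4·2 + 3)/6 = 12/6 = 2; σ²_C = ((3−1)/6)² = 0.111
te_D = (7 + 4·12 + 29)/6 = 84/6 = 14; σ²_D = ((29−7)/6)² = 13.444
te_E = (2 + 4·4 + 6)/6 = 24/6 = 4; σ²_E = ((6−2)/6)² = 0.444
te_F = (6 + 4·11 + 16)/6 = 66/6 = 11; σ²_F = ((16−6)/6)² = 2.778
te_G = (6 + 4·8 + 10)/6 = 48/6 = 8; σ²_G = ((10−6)/6)² = 0.444
te_H = (4 + 4·10 + 16)/6 = 60/6 = 10; σ²_H = ((16−4)/6)² = 4.000
te_I = (7 + 4·8 + 21)/6 = 60/6 = 10; σ²_I = ((21−7)/6)² = 5.444
te_J = (9 + 4·10 + 17)/6 = 66/6 = 11; σ²_J = ((17−9)/6)² = 1.778

Forward pass:
ES_A = 0; EF_A = 13
ES_B = 0; EF_B = 9
ES_C = 0; EF_C = 2
ES_D = 13; EF_D = 13+14 = 27
ES_E = max(EF_A=13, EF_C=2) = 13; EF_E = 13+4 = 17
ES_F = max(EF_A=13, EF_C=2) = 13; EF_F = 13+11 = 24
ES_G = max(EF_B=9, EF_C=2) = 9; EF_G = 9+8 = 17
ES_H = max(EF_B=9, EF_D=27) = 27; EF_H = 27+10 = 37
ES_I = 17; EF_I = 17+10 = 27
ES_J = max(EF_C=2, EF_E=17, EF_F=24, EF_G=17, EF_H=37, EF_I=27) = 37; EF_J = 37+11 = 48
Expected project duration μ = 48 days. Critical path: A → D → H → J.

Variance along critical path = 2.778 + 13.444 + 4.000 + 1.778 = 22.000; σ = √22.000 = 4.690 days.
Z = (57 − 48) / 4.690 = 1.919
P(T ≤ 57) = Φ(1.919) ≈ 0.972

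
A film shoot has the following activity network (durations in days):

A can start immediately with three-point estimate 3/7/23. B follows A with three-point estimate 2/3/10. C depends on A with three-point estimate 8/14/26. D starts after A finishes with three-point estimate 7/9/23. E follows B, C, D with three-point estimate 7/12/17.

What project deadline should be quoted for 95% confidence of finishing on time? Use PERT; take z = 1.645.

te_A = (3 + 4·7 + 23)/6 = 54/6 = 9; σ²_A = ((23−3)/6)² = 11.111
te_B = (2 + 4·3 + 10)/6 = 24/6 = 4; σ²_B = ((10−2)/6)² = 1.778
te_C = (8 + 4·14 + 26)/6 = 90/6 = 15; σ²_C = ((26−8)/6)² = 9.000
te_D = (7 + 4·9 + 23)/6 = 66/6 = 11; σ²_D = ((23−7)/6)² = 7.111
te_E = (7 + 4·12 + 17)/6 = 72/6 = 12; σ²_E = ((17−7)/6)² = 2.778

Forward pass:
ES_A = 0; EF_A = 9
ES_B = 9; EF_B = 9+4 = 13
ES_C = 9; EF_C = 9+15 = 24
ES_D = 9; EF_D = 9+11 = 20
ES_E = max(EF_B=13, EF_C=24, EF_D=20) = 24; EF_E = 24+12 = 36
Expected project duration μ = 36 days. Critical path: A → C → E.

Variance along critical path = 11.111 + 9.000 + 2.778 = 22.889; σ = 4.784 days.
D = μ + z·σ = 36 + 1.645·4.784 = 43.9 days

43.9 days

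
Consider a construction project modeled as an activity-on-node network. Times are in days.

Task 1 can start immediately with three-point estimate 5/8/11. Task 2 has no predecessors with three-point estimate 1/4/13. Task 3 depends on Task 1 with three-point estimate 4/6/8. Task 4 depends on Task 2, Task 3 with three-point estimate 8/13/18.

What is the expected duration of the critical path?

27 days

te_Task 1 = (5 + 4·8 + 11)/6 = 48/6 = 8
te_Task 2 = (1 + 4·4 + 13)/6 = 30/6 = 5
te_Task 3 = (4 + 4·6 + 8)/6 = 36/6 = 6
te_Task 4 = (8 + 4·13 + 18)/6 = 78/6 = 13

Forward pass:
ES_Task 1 = 0; EF_Task 1 = 8
ES_Task 2 = 0; EF_Task 2 = 5
ES_Task 3 = 8; EF_Task 3 = 8+6 = 14
ES_Task 4 = max(EF_Task 2=5, EF_Task 3=14) = 14; EF_Task 4 = 14+13 = 27
Expected project duration μ = 27 days. Critical path: Task 1 → Task 3 → Task 4.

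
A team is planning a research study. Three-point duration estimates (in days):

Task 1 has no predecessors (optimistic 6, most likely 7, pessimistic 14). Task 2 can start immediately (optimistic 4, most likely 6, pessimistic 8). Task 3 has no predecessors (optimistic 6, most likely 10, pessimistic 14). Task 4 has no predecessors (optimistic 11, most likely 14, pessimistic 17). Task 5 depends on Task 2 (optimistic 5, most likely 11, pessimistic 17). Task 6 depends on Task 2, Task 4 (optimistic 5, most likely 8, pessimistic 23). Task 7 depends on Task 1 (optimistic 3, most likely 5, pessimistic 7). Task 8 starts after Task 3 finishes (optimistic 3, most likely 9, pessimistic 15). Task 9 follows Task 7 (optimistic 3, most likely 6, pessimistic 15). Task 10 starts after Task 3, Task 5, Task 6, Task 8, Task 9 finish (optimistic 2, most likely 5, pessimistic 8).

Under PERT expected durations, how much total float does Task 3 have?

5 days

te_Task 1 = (6 + 4·7 + 14)/6 = 48/6 = 8
te_Task 2 = (4 + 4·6 + 8)/6 = 36/6 = 6
te_Task 3 = (6 + 4·10 + 14)/6 = 60/6 = 10
te_Task 4 = (11 + 4·14 + 17)/6 = 84/6 = 14
te_Task 5 = (5 + 4·11 + 17)/6 = 66/6 = 11
te_Task 6 = (5 + 4·8 + 23)/6 = 60/6 = 10
te_Task 7 = (3 + 4·5 + 7)/6 = 30/6 = 5
te_Task 8 = (3 + 4·9 + 15)/6 = 54/6 = 9
te_Task 9 = (3 + 4·6 + 15)/6 = 42/6 = 7
te_Task 10 = (2 + 4·5 + 8)/6 = 30/6 = 5

Forward pass:
ES_Task 1 = 0; EF_Task 1 = 8
ES_Task 2 = 0; EF_Task 2 = 6
ES_Task 3 = 0; EF_Task 3 = 10
ES_Task 4 = 0; EF_Task 4 = 14
ES_Task 5 = 6; EF_Task 5 = 6+11 = 17
ES_Task 6 = max(EF_Task 2=6, EF_Task 4=14) = 14; EF_Task 6 = 14+10 = 24
ES_Task 7 = 8; EF_Task 7 = 8+5 = 13
ES_Task 8 = 10; EF_Task 8 = 10+9 = 19
ES_Task 9 = 13; EF_Task 9 = 13+7 = 20
ES_Task 10 = max(EF_Task 3=10, EF_Task 5=17, EF_Task 6=24, EF_Task 8=19, EF_Task 9=20) = 24; EF_Task 10 = 24+5 = 29
Expected project duration μ = 29 days. Critical path: Task 4 → Task 6 → Task 10.

Backward pass:
LF_Task 10 = 29; LS_Task 10 = 29−5 = 24
LF_Task 9 = LS_Task 10 = 24; LS_Task 9 = 24−7 = 17
LF_Task 8 = LS_Task 10 = 24; LS_Task 8 = 24−9 = 15
LF_Task 7 = LS_Task 9 = 17; LS_Task 7 = 17−5 = 12
LF_Task 6 = LS_Task 10 = 24; LS_Task 6 = 24−10 = 14
LF_Task 5 = LS_Task 10 = 24; LS_Task 5 = 24−11 = 13
LF_Task 4 = LS_Task 6 = 14; LS_Task 4 = 14−14 = 0
LF_Task 3 = min(LS_Task 8=15, LS_Task 10=24) = 15; LS_Task 3 = 15−10 = 5
LF_Task 2 = min(LS_Task 5=13, LS_Task 6=14) = 13; LS_Task 2 = 13−6 = 7
LF_Task 1 = LS_Task 7 = 12; LS_Task 1 = 12−8 = 4
Slack_Task 3 = LS_Task 3 − ES_Task 3 = 5 − 0 = 5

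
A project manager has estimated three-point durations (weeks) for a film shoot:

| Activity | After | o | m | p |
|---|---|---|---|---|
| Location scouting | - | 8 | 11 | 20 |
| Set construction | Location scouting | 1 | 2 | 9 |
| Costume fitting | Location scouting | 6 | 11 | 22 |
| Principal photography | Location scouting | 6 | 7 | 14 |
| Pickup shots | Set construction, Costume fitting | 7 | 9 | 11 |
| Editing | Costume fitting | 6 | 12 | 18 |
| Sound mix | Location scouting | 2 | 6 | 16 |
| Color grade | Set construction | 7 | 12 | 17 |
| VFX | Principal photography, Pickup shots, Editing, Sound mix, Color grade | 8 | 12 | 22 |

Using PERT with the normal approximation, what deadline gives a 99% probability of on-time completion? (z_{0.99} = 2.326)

59.5 weeks

te_Location scouting = (8 + 4·11 + 20)/6 = 72/6 = 12; σ²_Location scouting = ((20−8)/6)² = 4.000
te_Set construction = (1 + 4·2 + 9)/6 = 18/6 = 3; σ²_Set construction = ((9−1)/6)² = 1.778
te_Costume fitting = (6 + 4·11 + 22)/6 = 72/6 = 12; σ²_Costume fitting = ((22−6)/6)² = 7.111
te_Principal photography = (6 + 4·7 + 14)/6 = 48/6 = 8; σ²_Principal photography = ((14−6)/6)² = 1.778
te_Pickup shots = (7 + 4·9 + 11)/6 = 54/6 = 9; σ²_Pickup shots = ((11−7)/6)² = 0.444
te_Editing = (6 + 4·12 + 18)/6 = 72/6 = 12; σ²_Editing = ((18−6)/6)² = 4.000
te_Sound mix = (2 + 4·6 + 16)/6 = 42/6 = 7; σ²_Sound mix = ((16−2)/6)² = 5.444
te_Color grade = (7 + 4·12 + 17)/6 = 72/6 = 12; σ²_Color grade = ((17−7)/6)² = 2.778
te_VFX = (8 + 4·12 + 22)/6 = 78/6 = 13; σ²_VFX = ((22−8)/6)² = 5.444

Forward pass:
ES_Location scouting = 0; EF_Location scouting = 12
ES_Set construction = 12; EF_Set construction = 12+3 = 15
ES_Costume fitting = 12; EF_Costume fitting = 12+12 = 24
ES_Principal photography = 12; EF_Principal photography = 12+8 = 20
ES_Pickup shots = max(EF_Set construction=15, EF_Costume fitting=24) = 24; EF_Pickup shots = 24+9 = 33
ES_Editing = 24; EF_Editing = 24+12 = 36
ES_Sound mix = 12; EF_Sound mix = 12+7 = 19
ES_Color grade = 15; EF_Color grade = 15+12 = 27
ES_VFX = max(EF_Principal photography=20, EF_Pickup shots=33, EF_Editing=36, EF_Sound mix=19, EF_Color grade=27) = 36; EF_VFX = 36+13 = 49
Expected project duration μ = 49 weeks. Critical path: Location scouting → Costume fitting → Editing → VFX.

Variance along critical path = 4.000 + 7.111 + 4.000 + 5.444 = 20.556; σ = 4.534 weeks.
D = μ + z·σ = 49 + 2.326·4.534 = 59.5 weeks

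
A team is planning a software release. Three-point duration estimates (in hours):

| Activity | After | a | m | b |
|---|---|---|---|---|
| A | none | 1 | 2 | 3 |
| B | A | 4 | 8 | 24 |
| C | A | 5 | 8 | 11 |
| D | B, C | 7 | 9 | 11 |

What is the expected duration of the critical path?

21 hours

te_A = (1 + 4·2 + 3)/6 = 12/6 = 2
te_B = (4 + 4·8 + 24)/6 = 60/6 = 10
te_C = (5 + 4·8 + 11)/6 = 48/6 = 8
te_D = (7 + 4·9 + 11)/6 = 54/6 = 9

Forward pass:
ES_A = 0; EF_A = 2
ES_B = 2; EF_B = 2+10 = 12
ES_C = 2; EF_C = 2+8 = 10
ES_D = max(EF_B=12, EF_C=10) = 12; EF_D = 12+9 = 21
Expected project duration μ = 21 hours. Critical path: A → B → D.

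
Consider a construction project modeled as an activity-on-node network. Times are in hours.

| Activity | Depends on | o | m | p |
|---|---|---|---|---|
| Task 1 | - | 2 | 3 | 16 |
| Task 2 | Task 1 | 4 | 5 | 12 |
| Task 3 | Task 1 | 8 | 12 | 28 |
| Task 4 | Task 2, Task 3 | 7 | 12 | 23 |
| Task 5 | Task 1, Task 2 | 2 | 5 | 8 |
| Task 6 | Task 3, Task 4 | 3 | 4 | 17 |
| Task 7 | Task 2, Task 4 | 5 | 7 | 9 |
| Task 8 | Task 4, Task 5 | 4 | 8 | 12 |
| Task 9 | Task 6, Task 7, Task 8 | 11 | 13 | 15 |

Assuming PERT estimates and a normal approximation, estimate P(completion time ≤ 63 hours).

te_Task 1 = (2 + 4·3 + 16)/6 = 30/6 = 5; σ²_Task 1 = ((16−2)/6)² = 5.444
te_Task 2 = (4 + 4·5 + 12)/6 = 36/6 = 6; σ²_Task 2 = ((12−4)/6)² = 1.778
te_Task 3 = (8 + 4·12 + 28)/6 = 84/6 = 14; σ²_Task 3 = ((28−8)/6)² = 11.111
te_Task 4 = (7 + 4·12 + 23)/6 = 78/6 = 13; σ²_Task 4 = ((23−7)/6)² = 7.111
te_Task 5 = (2 + 4·5 + 8)/6 = 30/6 = 5; σ²_Task 5 = ((8−2)/6)² = 1.000
te_Task 6 = (3 + 4·4 + 17)/6 = 36/6 = 6; σ²_Task 6 = ((17−3)/6)² = 5.444
te_Task 7 = (5 + 4·7 + 9)/6 = 42/6 = 7; σ²_Task 7 = ((9−5)/6)² = 0.444
te_Task 8 = (4 + 4·8 + 12)/6 = 48/6 = 8; σ²_Task 8 = ((12−4)/6)² = 1.778
te_Task 9 = (11 + 4·13 + 15)/6 = 78/6 = 13; σ²_Task 9 = ((15−11)/6)² = 0.444

Forward pass:
ES_Task 1 = 0; EF_Task 1 = 5
ES_Task 2 = 5; EF_Task 2 = 5+6 = 11
ES_Task 3 = 5; EF_Task 3 = 5+14 = 19
ES_Task 4 = max(EF_Task 2=11, EF_Task 3=19) = 19; EF_Task 4 = 19+13 = 32
ES_Task 5 = max(EF_Task 1=5, EF_Task 2=11) = 11; EF_Task 5 = 11+5 = 16
ES_Task 6 = max(EF_Task 3=19, EF_Task 4=32) = 32; EF_Task 6 = 32+6 = 38
ES_Task 7 = max(EF_Task 2=11, EF_Task 4=32) = 32; EF_Task 7 = 32+7 = 39
ES_Task 8 = max(EF_Task 4=32, EF_Task 5=16) = 32; EF_Task 8 = 32+8 = 40
ES_Task 9 = max(EF_Task 6=38, EF_Task 7=39, EF_Task 8=40) = 40; EF_Task 9 = 40+13 = 53
Expected project duration μ = 53 hours. Critical path: Task 1 → Task 3 → Task 4 → Task 8 → Task 9.

Variance along critical path = 5.444 + 11.111 + 7.111 + 1.778 + 0.444 = 25.889; σ = √25.889 = 5.088 hours.
Z = (63 − 53) / 5.088 = 1.965
P(T ≤ 63) = Φ(1.965) ≈ 0.975

0.975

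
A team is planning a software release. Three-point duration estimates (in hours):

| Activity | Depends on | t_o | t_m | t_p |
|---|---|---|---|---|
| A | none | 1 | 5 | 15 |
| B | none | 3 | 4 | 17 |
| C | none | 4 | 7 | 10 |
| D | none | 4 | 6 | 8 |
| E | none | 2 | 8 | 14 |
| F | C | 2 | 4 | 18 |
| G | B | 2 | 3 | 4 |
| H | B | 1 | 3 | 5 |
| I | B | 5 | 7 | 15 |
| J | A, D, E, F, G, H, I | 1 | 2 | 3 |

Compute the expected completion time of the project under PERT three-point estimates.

16 hours

te_A = (1 + 4·5 + 15)/6 = 36/6 = 6
te_B = (3 + 4·4 + 17)/6 = 36/6 = 6
te_C = (4 + 4·7 + 10)/6 = 42/6 = 7
te_D = (4 + 4·6 + 8)/6 = 36/6 = 6
te_E = (2 + 4·8 + 14)/6 = 48/6 = 8
te_F = (2 + 4·4 + 18)/6 = 36/6 = 6
te_G = (2 + 4·3 + 4)/6 = 18/6 = 3
te_H = (1 + 4·3 + 5)/6 = 18/6 = 3
te_I = (5 + 4·7 + 15)/6 = 48/6 = 8
te_J = (1 + 4·2 + 3)/6 = 12/6 = 2

Forward pass:
ES_A = 0; EF_A = 6
ES_B = 0; EF_B = 6
ES_C = 0; EF_C = 7
ES_D = 0; EF_D = 6
ES_E = 0; EF_E = 8
ES_F = 7; EF_F = 7+6 = 13
ES_G = 6; EF_G = 6+3 = 9
ES_H = 6; EF_H = 6+3 = 9
ES_I = 6; EF_I = 6+8 = 14
ES_J = max(EF_A=6, EF_D=6, EF_E=8, EF_F=13, EF_G=9, EF_H=9, EF_I=14) = 14; EF_J = 14+2 = 16
Expected project duration μ = 16 hours. Critical path: B → I → J.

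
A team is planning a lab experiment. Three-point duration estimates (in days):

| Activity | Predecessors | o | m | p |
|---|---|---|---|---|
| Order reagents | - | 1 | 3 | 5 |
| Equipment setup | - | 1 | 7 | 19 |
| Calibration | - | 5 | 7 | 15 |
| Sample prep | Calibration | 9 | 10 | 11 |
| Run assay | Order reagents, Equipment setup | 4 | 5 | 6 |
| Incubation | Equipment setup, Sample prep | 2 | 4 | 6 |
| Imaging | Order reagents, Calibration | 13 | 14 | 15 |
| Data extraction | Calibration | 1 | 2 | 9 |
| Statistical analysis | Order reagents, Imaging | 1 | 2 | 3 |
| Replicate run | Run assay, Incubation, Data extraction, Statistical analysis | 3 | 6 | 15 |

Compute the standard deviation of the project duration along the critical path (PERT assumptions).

2.65 days

te_Order reagents = (1 + 4·3 + 5)/6 = 18/6 = 3; σ²_Order reagents = ((5−1)/6)² = 0.444
te_Equipment setup = (1 + 4·7 + 19)/6 = 48/6 = 8; σ²_Equipment setup = ((19−1)/6)² = 9.000
te_Calibration = (5 + 4·7 + 15)/6 = 48/6 = 8; σ²_Calibration = ((15−5)/6)² = 2.778
te_Sample prep = (9 + 4·10 + 11)/6 = 60/6 = 10; σ²_Sample prep = ((11−9)/6)² = 0.111
te_Run assay = (4 + 4·5 + 6)/6 = 30/6 = 5; σ²_Run assay = ((6−4)/6)² = 0.111
te_Incubation = (2 + 4·4 + 6)/6 = 24/6 = 4; σ²_Incubation = ((6−2)/6)² = 0.444
te_Imaging = (13 + 4·14 + 15)/6 = 84/6 = 14; σ²_Imaging = ((15−13)/6)² = 0.111
te_Data extraction = (1 + 4·2 + 9)/6 = 18/6 = 3; σ²_Data extraction = ((9−1)/6)² = 1.778
te_Statistical analysis = (1 + 4·2 + 3)/6 = 12/6 = 2; σ²_Statistical analysis = ((3−1)/6)² = 0.111
te_Replicate run = (3 + 4·6 + 15)/6 = 42/6 = 7; σ²_Replicate run = ((15−3)/6)² = 4.000

Forward pass:
ES_Order reagents = 0; EF_Order reagents = 3
ES_Equipment setup = 0; EF_Equipment setup = 8
ES_Calibration = 0; EF_Calibration = 8
ES_Sample prep = 8; EF_Sample prep = 8+10 = 18
ES_Run assay = max(EF_Order reagents=3, EF_Equipment setup=8) = 8; EF_Run assay = 8+5 = 13
ES_Incubation = max(EF_Equipment setup=8, EF_Sample prep=18) = 18; EF_Incubation = 18+4 = 22
ES_Imaging = max(EF_Order reagents=3, EF_Calibration=8) = 8; EF_Imaging = 8+14 = 22
ES_Data extraction = 8; EF_Data extraction = 8+3 = 11
ES_Statistical analysis = max(EF_Order reagents=3, EF_Imaging=22) = 22; EF_Statistical analysis = 22+2 = 24
ES_Replicate run = max(EF_Run assay=13, EF_Incubation=22, EF_Data extraction=11, EF_Statistical analysis=24) = 24; EF_Replicate run = 24+7 = 31
Expected project duration μ = 31 days. Critical path: Calibration → Imaging → Statistical analysis → Replicate run.

Variance along critical path = 2.778 + 0.111 + 0.111 + 4.000 = 7.000
σ = √7.000 = 2.646 days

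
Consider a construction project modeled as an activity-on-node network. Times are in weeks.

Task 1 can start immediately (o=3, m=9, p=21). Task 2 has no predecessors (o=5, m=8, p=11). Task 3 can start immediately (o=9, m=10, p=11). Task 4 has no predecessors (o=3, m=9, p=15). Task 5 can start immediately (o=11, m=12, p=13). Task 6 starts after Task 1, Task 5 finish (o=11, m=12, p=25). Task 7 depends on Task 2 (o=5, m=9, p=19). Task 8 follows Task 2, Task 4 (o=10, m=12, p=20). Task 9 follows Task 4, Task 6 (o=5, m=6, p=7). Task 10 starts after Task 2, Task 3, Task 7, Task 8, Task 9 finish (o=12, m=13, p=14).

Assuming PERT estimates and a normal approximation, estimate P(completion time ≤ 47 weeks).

0.797

te_Task 1 = (3 + 4·9 + 21)/6 = 60/6 = 10; σ²_Task 1 = ((21−3)/6)² = 9.000
te_Task 2 = (5 + 4·8 + 11)/6 = 48/6 = 8; σ²_Task 2 = ((11−5)/6)² = 1.000
te_Task 3 = (9 + 4·10 + 11)/6 = 60/6 = 10; σ²_Task 3 = ((11−9)/6)² = 0.111
te_Task 4 = (3 + 4·9 + 15)/6 = 54/6 = 9; σ²_Task 4 = ((15−3)/6)² = 4.000
te_Task 5 = (11 + 4·12 + 13)/6 = 72/6 = 12; σ²_Task 5 = ((13−11)/6)² = 0.111
te_Task 6 = (11 + 4·12 + 25)/6 = 84/6 = 14; σ²_Task 6 = ((25−11)/6)² = 5.444
te_Task 7 = (5 + 4·9 + 19)/6 = 60/6 = 10; σ²_Task 7 = ((19−5)/6)² = 5.444
te_Task 8 = (10 + 4·12 + 20)/6 = 78/6 = 13; σ²_Task 8 = ((20−10)/6)² = 2.778
te_Task 9 = (5 + 4·6 + 7)/6 = 36/6 = 6; σ²_Task 9 = ((7−5)/6)² = 0.111
te_Task 10 = (12 + 4·13 + 14)/6 = 78/6 = 13; σ²_Task 10 = ((14−12)/6)² = 0.111

Forward pass:
ES_Task 1 = 0; EF_Task 1 = 10
ES_Task 2 = 0; EF_Task 2 = 8
ES_Task 3 = 0; EF_Task 3 = 10
ES_Task 4 = 0; EF_Task 4 = 9
ES_Task 5 = 0; EF_Task 5 = 12
ES_Task 6 = max(EF_Task 1=10, EF_Task 5=12) = 12; EF_Task 6 = 12+14 = 26
ES_Task 7 = 8; EF_Task 7 = 8+10 = 18
ES_Task 8 = max(EF_Task 2=8, EF_Task 4=9) = 9; EF_Task 8 = 9+13 = 22
ES_Task 9 = max(EF_Task 4=9, EF_Task 6=26) = 26; EF_Task 9 = 26+6 = 32
ES_Task 10 = max(EF_Task 2=8, EF_Task 3=10, EF_Task 7=18, EF_Task 8=22, EF_Task 9=32) = 32; EF_Task 10 = 32+13 = 45
Expected project duration μ = 45 weeks. Critical path: Task 5 → Task 6 → Task 9 → Task 10.

Variance along critical path = 0.111 + 5.444 + 0.111 + 0.111 = 5.778; σ = √5.778 = 2.404 weeks.
Z = (47 − 45) / 2.404 = 0.832
P(T ≤ 47) = Φ(0.832) ≈ 0.797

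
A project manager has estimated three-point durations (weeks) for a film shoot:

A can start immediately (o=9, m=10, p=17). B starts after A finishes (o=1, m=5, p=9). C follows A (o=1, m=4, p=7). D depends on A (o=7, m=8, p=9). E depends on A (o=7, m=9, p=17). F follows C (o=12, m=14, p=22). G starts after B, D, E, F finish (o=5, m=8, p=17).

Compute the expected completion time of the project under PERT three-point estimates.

39 weeks

te_A = (9 + 4·10 + 17)/6 = 66/6 = 11
te_B = (1 + 4·5 + 9)/6 = 30/6 = 5
te_C = (1 + 4·4 + 7)/6 = 24/6 = 4
te_D = (7 + 4·8 + 9)/6 = 48/6 = 8
te_E = (7 + 4·9 + 17)/6 = 60/6 = 10
te_F = (12 + 4·14 + 22)/6 = 90/6 = 15
te_G = (5 + 4·8 + 17)/6 = 54/6 = 9

Forward pass:
ES_A = 0; EF_A = 11
ES_B = 11; EF_B = 11+5 = 16
ES_C = 11; EF_C = 11+4 = 15
ES_D = 11; EF_D = 11+8 = 19
ES_E = 11; EF_E = 11+10 = 21
ES_F = 15; EF_F = 15+15 = 30
ES_G = max(EF_B=16, EF_D=19, EF_E=21, EF_F=30) = 30; EF_G = 30+9 = 39
Expected project duration μ = 39 weeks. Critical path: A → C → F → G.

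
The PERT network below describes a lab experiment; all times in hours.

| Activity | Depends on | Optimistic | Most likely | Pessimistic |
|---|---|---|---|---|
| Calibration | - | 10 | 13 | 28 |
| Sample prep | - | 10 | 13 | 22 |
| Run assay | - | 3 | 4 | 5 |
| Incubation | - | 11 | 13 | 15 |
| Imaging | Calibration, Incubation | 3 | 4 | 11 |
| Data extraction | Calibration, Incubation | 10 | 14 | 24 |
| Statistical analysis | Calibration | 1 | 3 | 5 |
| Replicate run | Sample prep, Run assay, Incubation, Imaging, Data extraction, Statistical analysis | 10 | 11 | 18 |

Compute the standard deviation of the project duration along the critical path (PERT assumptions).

4.03 hours

te_Calibration = (10 + 4·13 + 28)/6 = 90/6 = 15; σ²_Calibration = ((28−10)/6)² = 9.000
te_Sample prep = (10 + 4·13 + 22)/6 = 84/6 = 14; σ²_Sample prep = ((22−10)/6)² = 4.000
te_Run assay = (3 + 4·4 + 5)/6 = 24/6 = 4; σ²_Run assay = ((5−3)/6)² = 0.111
te_Incubation = (11 + 4·13 + 15)/6 = 78/6 = 13; σ²_Incubation = ((15−11)/6)² = 0.444
te_Imaging = (3 + 4·4 + 11)/6 = 30/6 = 5; σ²_Imaging = ((11−3)/6)² = 1.778
te_Data extraction = (10 + 4·14 + 24)/6 = 90/6 = 15; σ²_Data extraction = ((24−10)/6)² = 5.444
te_Statistical analysis = (1 + 4·3 + 5)/6 = 18/6 = 3; σ²_Statistical analysis = ((5−1)/6)² = 0.444
te_Replicate run = (10 + 4·11 + 18)/6 = 72/6 = 12; σ²_Replicate run = ((18−10)/6)² = 1.778

Forward pass:
ES_Calibration = 0; EF_Calibration = 15
ES_Sample prep = 0; EF_Sample prep = 14
ES_Run assay = 0; EF_Run assay = 4
ES_Incubation = 0; EF_Incubation = 13
ES_Imaging = max(EF_Calibration=15, EF_Incubation=13) = 15; EF_Imaging = 15+5 = 20
ES_Data extraction = max(EF_Calibration=15, EF_Incubation=13) = 15; EF_Data extraction = 15+15 = 30
ES_Statistical analysis = 15; EF_Statistical analysis = 15+3 = 18
ES_Replicate run = max(EF_Sample prep=14, EF_Run assay=4, EF_Incubation=13, EF_Imaging=20, EF_Data extraction=30, EF_Statistical analysis=18) = 30; EF_Replicate run = 30+12 = 42
Expected project duration μ = 42 hours. Critical path: Calibration → Data extraction → Replicate run.

Variance along critical path = 9.000 + 5.444 + 1.778 = 16.222
σ = √16.222 = 4.028 hours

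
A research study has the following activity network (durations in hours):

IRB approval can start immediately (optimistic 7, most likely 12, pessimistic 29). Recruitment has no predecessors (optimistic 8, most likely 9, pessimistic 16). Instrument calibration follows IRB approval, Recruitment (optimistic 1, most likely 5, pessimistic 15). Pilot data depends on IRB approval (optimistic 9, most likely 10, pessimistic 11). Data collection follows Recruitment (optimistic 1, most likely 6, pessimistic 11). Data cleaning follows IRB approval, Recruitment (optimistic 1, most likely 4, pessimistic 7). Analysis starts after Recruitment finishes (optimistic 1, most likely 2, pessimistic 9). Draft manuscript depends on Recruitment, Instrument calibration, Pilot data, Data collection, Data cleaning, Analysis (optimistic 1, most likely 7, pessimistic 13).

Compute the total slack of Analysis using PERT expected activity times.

te_IRB approval = (7 + 4·12 + 29)/6 = 84/6 = 14
te_Recruitment = (8 + 4·9 + 16)/6 = 60/6 = 10
te_Instrument calibration = (1 + 4·5 + 15)/6 = 36/6 = 6
te_Pilot data = (9 + 4·10 + 11)/6 = 60/6 = 10
te_Data collection = (1 + 4·6 + 11)/6 = 36/6 = 6
te_Data cleaning = (1 + 4·4 + 7)/6 = 24/6 = 4
te_Analysis = (1 + 4·2 + 9)/6 = 18/6 = 3
te_Draft manuscript = (1 + 4·7 + 13)/6 = 42/6 = 7

Forward pass:
ES_IRB approval = 0; EF_IRB approval = 14
ES_Recruitment = 0; EF_Recruitment = 10
ES_Instrument calibration = max(EF_IRB approval=14, EF_Recruitment=10) = 14; EF_Instrument calibration = 14+6 = 20
ES_Pilot data = 14; EF_Pilot data = 14+10 = 24
ES_Data collection = 10; EF_Data collection = 10+6 = 16
ES_Data cleaning = max(EF_IRB approval=14, EF_Recruitment=10) = 14; EF_Data cleaning = 14+4 = 18
ES_Analysis = 10; EF_Analysis = 10+3 = 13
ES_Draft manuscript = max(EF_Recruitment=10, EF_Instrument calibration=20, EF_Pilot data=24, EF_Data collection=16, EF_Data cleaning=18, EF_Analysis=13) = 24; EF_Draft manuscript = 24+7 = 31
Expected project duration μ = 31 hours. Critical path: IRB approval → Pilot data → Draft manuscript.

Backward pass:
LF_Draft manuscript = 31; LS_Draft manuscript = 31−7 = 24
LF_Analysis = LS_Draft manuscript = 24; LS_Analysis = 24−3 = 21
LF_Data cleaning = LS_Draft manuscript = 24; LS_Data cleaning = 24−4 = 20
LF_Data collection = LS_Draft manuscript = 24; LS_Data collection = 24−6 = 18
LF_Pilot data = LS_Draft manuscript = 24; LS_Pilot data = 24−10 = 14
LF_Instrument calibration = LS_Draft manuscript = 24; LS_Instrument calibration = 24−6 = 18
LF_Recruitment = min(LS_Instrument calibration=18, LS_Data collection=18, LS_Data cleaning=20, LS_Analysis=21, LS_Draft manuscript=24) = 18; LS_Recruitment = 18−10 = 8
LF_IRB approval = min(LS_Instrument calibration=18, LS_Pilot data=14, LS_Data cleaning=20) = 14; LS_IRB approval = 14−14 = 0
Slack_Analysis = LS_Analysis − ES_Analysis = 21 − 10 = 11

11 hours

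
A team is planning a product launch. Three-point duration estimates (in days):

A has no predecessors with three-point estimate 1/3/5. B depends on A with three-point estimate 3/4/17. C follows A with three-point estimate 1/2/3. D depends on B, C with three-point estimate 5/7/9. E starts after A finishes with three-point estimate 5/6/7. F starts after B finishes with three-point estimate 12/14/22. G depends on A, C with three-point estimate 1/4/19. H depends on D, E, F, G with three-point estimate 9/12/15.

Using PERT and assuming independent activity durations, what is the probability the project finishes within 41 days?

0.946

te_A = (1 + 4·3 + 5)/6 = 18/6 = 3; σ²_A = ((5−1)/6)² = 0.444
te_B = (3 + 4·4 + 17)/6 = 36/6 = 6; σ²_B = ((17−3)/6)² = 5.444
te_C = (1 + 4·2 + 3)/6 = 12/6 = 2; σ²_C = ((3−1)/6)² = 0.111
te_D = (5 + 4·7 + 9)/6 = 42/6 = 7; σ²_D = ((9−5)/6)² = 0.444
te_E = (5 + 4·6 + 7)/6 = 36/6 = 6; σ²_E = ((7−5)/6)² = 0.111
te_F = (12 + 4·14 + 22)/6 = 90/6 = 15; σ²_F = ((22−12)/6)² = 2.778
te_G = (1 + 4·4 + 19)/6 = 36/6 = 6; σ²_G = ((19−1)/6)² = 9.000
te_H = (9 + 4·12 + 15)/6 = 72/6 = 12; σ²_H = ((15−9)/6)² = 1.000

Forward pass:
ES_A = 0; EF_A = 3
ES_B = 3; EF_B = 3+6 = 9
ES_C = 3; EF_C = 3+2 = 5
ES_D = max(EF_B=9, EF_C=5) = 9; EF_D = 9+7 = 16
ES_E = 3; EF_E = 3+6 = 9
ES_F = 9; EF_F = 9+15 = 24
ES_G = max(EF_A=3, EF_C=5) = 5; EF_G = 5+6 = 11
ES_H = max(EF_D=16, EF_E=9, EF_F=24, EF_G=11) = 24; EF_H = 24+12 = 36
Expected project duration μ = 36 days. Critical path: A → B → F → H.

Variance along critical path = 0.444 + 5.444 + 2.778 + 1.000 = 9.667; σ = √9.667 = 3.109 days.
Z = (41 − 36) / 3.109 = 1.608
P(T ≤ 41) = Φ(1.608) ≈ 0.946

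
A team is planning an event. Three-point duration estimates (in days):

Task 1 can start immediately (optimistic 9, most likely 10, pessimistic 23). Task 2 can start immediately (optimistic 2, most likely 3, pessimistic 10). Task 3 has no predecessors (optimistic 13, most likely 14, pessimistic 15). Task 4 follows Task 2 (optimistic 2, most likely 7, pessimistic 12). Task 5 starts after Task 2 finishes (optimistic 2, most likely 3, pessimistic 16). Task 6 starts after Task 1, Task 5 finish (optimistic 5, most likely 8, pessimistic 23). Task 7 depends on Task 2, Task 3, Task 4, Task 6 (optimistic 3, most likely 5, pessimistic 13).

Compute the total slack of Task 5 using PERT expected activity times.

te_Task 1 = (9 + 4·10 + 23)/6 = 72/6 = 12
te_Task 2 = (2 + 4·3 + 10)/6 = 24/6 = 4
te_Task 3 = (13 + 4·14 + 15)/6 = 84/6 = 14
te_Task 4 = (2 + 4·7 + 12)/6 = 42/6 = 7
te_Task 5 = (2 + 4·3 + 16)/6 = 30/6 = 5
te_Task 6 = (5 + 4·8 + 23)/6 = 60/6 = 10
te_Task 7 = (3 + 4·5 + 13)/6 = 36/6 = 6

Forward pass:
ES_Task 1 = 0; EF_Task 1 = 12
ES_Task 2 = 0; EF_Task 2 = 4
ES_Task 3 = 0; EF_Task 3 = 14
ES_Task 4 = 4; EF_Task 4 = 4+7 = 11
ES_Task 5 = 4; EF_Task 5 = 4+5 = 9
ES_Task 6 = max(EF_Task 1=12, EF_Task 5=9) = 12; EF_Task 6 = 12+10 = 22
ES_Task 7 = max(EF_Task 2=4, EF_Task 3=14, EF_Task 4=11, EF_Task 6=22) = 22; EF_Task 7 = 22+6 = 28
Expected project duration μ = 28 days. Critical path: Task 1 → Task 6 → Task 7.

Backward pass:
LF_Task 7 = 28; LS_Task 7 = 28−6 = 22
LF_Task 6 = LS_Task 7 = 22; LS_Task 6 = 22−10 = 12
LF_Task 5 = LS_Task 6 = 12; LS_Task 5 = 12−5 = 7
LF_Task 4 = LS_Task 7 = 22; LS_Task 4 = 22−7 = 15
LF_Task 3 = LS_Task 7 = 22; LS_Task 3 = 22−14 = 8
LF_Task 2 = min(LS_Task 4=15, LS_Task 5=7, LS_Task 7=22) = 7; LS_Task 2 = 7−4 = 3
LF_Task 1 = LS_Task 6 = 12; LS_Task 1 = 12−12 = 0
Slack_Task 5 = LS_Task 5 − ES_Task 5 = 7 − 4 = 3

3 days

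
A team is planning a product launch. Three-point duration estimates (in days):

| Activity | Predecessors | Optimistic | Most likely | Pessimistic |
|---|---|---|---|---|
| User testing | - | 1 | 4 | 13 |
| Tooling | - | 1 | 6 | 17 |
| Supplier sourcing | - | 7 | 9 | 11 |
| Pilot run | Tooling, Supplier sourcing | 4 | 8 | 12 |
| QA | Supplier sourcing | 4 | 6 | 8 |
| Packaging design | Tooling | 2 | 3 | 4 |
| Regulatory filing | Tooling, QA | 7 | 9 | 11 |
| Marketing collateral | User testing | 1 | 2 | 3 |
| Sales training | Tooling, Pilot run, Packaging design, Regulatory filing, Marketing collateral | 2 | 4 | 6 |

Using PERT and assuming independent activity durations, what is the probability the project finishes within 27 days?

0.227

te_User testing = (1 + 4·4 + 13)/6 = 30/6 = 5; σ²_User testing = ((13−1)/6)² = 4.000
te_Tooling = (1 + 4·6 + 17)/6 = 42/6 = 7; σ²_Tooling = ((17−1)/6)² = 7.111
te_Supplier sourcing = (7 + 4·9 + 11)/6 = 54/6 = 9; σ²_Supplier sourcing = ((11−7)/6)² = 0.444
te_Pilot run = (4 + 4·8 + 12)/6 = 48/6 = 8; σ²_Pilot run = ((12−4)/6)² = 1.778
te_QA = (4 + 4·6 + 8)/6 = 36/6 = 6; σ²_QA = ((8−4)/6)² = 0.444
te_Packaging design = (2 + 4·3 + 4)/6 = 18/6 = 3; σ²_Packaging design = ((4−2)/6)² = 0.111
te_Regulatory filing = (7 + 4·9 + 11)/6 = 54/6 = 9; σ²_Regulatory filing = ((11−7)/6)² = 0.444
te_Marketing collateral = (1 + 4·2 + 3)/6 = 12/6 = 2; σ²_Marketing collateral = ((3−1)/6)² = 0.111
te_Sales training = (2 + 4·4 + 6)/6 = 24/6 = 4; σ²_Sales training = ((6−2)/6)² = 0.444

Forward pass:
ES_User testing = 0; EF_User testing = 5
ES_Tooling = 0; EF_Tooling = 7
ES_Supplier sourcing = 0; EF_Supplier sourcing = 9
ES_Pilot run = max(EF_Tooling=7, EF_Supplier sourcing=9) = 9; EF_Pilot run = 9+8 = 17
ES_QA = 9; EF_QA = 9+6 = 15
ES_Packaging design = 7; EF_Packaging design = 7+3 = 10
ES_Regulatory filing = max(EF_Tooling=7, EF_QA=15) = 15; EF_Regulatory filing = 15+9 = 24
ES_Marketing collateral = 5; EF_Marketing collateral = 5+2 = 7
ES_Sales training = max(EF_Tooling=7, EF_Pilot run=17, EF_Packaging design=10, EF_Regulatory filing=24, EF_Marketing collateral=7) = 24; EF_Sales training = 24+4 = 28
Expected project duration μ = 28 days. Critical path: Supplier sourcing → QA → Regulatory filing → Sales training.

Variance along critical path = 0.444 + 0.444 + 0.444 + 0.444 = 1.778; σ = √1.778 = 1.333 days.
Z = (27 − 28) / 1.333 = -0.750
P(T ≤ 27) = Φ(-0.750) ≈ 0.227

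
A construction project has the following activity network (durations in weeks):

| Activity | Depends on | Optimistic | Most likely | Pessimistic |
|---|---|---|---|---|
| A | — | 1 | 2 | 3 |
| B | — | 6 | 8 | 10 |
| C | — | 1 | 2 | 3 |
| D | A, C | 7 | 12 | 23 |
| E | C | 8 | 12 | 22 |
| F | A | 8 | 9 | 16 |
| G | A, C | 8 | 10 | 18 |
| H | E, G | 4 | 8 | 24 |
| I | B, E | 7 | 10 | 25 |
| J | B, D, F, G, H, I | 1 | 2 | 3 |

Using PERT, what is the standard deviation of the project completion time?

te_A = (1 + 4·2 + 3)/6 = 12/6 = 2; σ²_A = ((3−1)/6)² = 0.111
te_B = (6 + 4·8 + 10)/6 = 48/6 = 8; σ²_B = ((10−6)/6)² = 0.444
te_C = (1 + 4·2 + 3)/6 = 12/6 = 2; σ²_C = ((3−1)/6)² = 0.111
te_D = (7 + 4·12 + 23)/6 = 78/6 = 13; σ²_D = ((23−7)/6)² = 7.111
te_E = (8 + 4·12 + 22)/6 = 78/6 = 13; σ²_E = ((22−8)/6)² = 5.444
te_F = (8 + 4·9 + 16)/6 = 60/6 = 10; σ²_F = ((16−8)/6)² = 1.778
te_G = (8 + 4·10 + 18)/6 = 66/6 = 11; σ²_G = ((18−8)/6)² = 2.778
te_H = (4 + 4·8 + 24)/6 = 60/6 = 10; σ²_H = ((24−4)/6)² = 11.111
te_I = (7 + 4·10 + 25)/6 = 72/6 = 12; σ²_I = ((25−7)/6)² = 9.000
te_J = (1 + 4·2 + 3)/6 = 12/6 = 2; σ²_J = ((3−1)/6)² = 0.111

Forward pass:
ES_A = 0; EF_A = 2
ES_B = 0; EF_B = 8
ES_C = 0; EF_C = 2
ES_D = max(EF_A=2, EF_C=2) = 2; EF_D = 2+13 = 15
ES_E = 2; EF_E = 2+13 = 15
ES_F = 2; EF_F = 2+10 = 12
ES_G = max(EF_A=2, EF_C=2) = 2; EF_G = 2+11 = 13
ES_H = max(EF_E=15, EF_G=13) = 15; EF_H = 15+10 = 25
ES_I = max(EF_B=8, EF_E=15) = 15; EF_I = 15+12 = 27
ES_J = max(EF_B=8, EF_D=15, EF_F=12, EF_G=13, EF_H=25, EF_I=27) = 27; EF_J = 27+2 = 29
Expected project duration μ = 29 weeks. Critical path: C → E → I → J.

Variance along critical path = 0.111 + 5.444 + 9.000 + 0.111 = 14.667
σ = √14.667 = 3.830 weeks

3.83 weeks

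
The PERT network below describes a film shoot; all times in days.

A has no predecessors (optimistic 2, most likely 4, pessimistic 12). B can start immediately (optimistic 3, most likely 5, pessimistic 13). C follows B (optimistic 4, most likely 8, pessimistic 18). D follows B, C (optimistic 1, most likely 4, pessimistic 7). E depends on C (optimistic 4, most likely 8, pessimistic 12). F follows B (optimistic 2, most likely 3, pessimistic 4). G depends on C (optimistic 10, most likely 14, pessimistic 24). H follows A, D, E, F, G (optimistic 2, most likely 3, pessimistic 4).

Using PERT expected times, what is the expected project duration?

33 days

te_A = (2 + 4·4 + 12)/6 = 30/6 = 5
te_B = (3 + 4·5 + 13)/6 = 36/6 = 6
te_C = (4 + 4·8 + 18)/6 = 54/6 = 9
te_D = (1 + 4·4 + 7)/6 = 24/6 = 4
te_E = (4 + 4·8 + 12)/6 = 48/6 = 8
te_F = (2 + 4·3 + 4)/6 = 18/6 = 3
te_G = (10 + 4·14 + 24)/6 = 90/6 = 15
te_H = (2 + 4·3 + 4)/6 = 18/6 = 3

Forward pass:
ES_A = 0; EF_A = 5
ES_B = 0; EF_B = 6
ES_C = 6; EF_C = 6+9 = 15
ES_D = max(EF_B=6, EF_C=15) = 15; EF_D = 15+4 = 19
ES_E = 15; EF_E = 15+8 = 23
ES_F = 6; EF_F = 6+3 = 9
ES_G = 15; EF_G = 15+15 = 30
ES_H = max(EF_A=5, EF_D=19, EF_E=23, EF_F=9, EF_G=30) = 30; EF_H = 30+3 = 33
Expected project duration μ = 33 days. Critical path: B → C → G → H.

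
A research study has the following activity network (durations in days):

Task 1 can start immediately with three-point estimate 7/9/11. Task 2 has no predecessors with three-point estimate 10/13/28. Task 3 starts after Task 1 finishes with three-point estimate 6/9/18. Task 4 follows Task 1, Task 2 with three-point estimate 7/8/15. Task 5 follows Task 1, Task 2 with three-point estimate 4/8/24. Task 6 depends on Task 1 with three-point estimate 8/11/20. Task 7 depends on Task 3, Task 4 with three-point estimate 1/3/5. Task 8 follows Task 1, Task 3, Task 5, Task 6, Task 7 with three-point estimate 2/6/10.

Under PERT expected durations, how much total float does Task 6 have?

6 days

te_Task 1 = (7 + 4·9 + 11)/6 = 54/6 = 9
te_Task 2 = (10 + 4·13 + 28)/6 = 90/6 = 15
te_Task 3 = (6 + 4·9 + 18)/6 = 60/6 = 10
te_Task 4 = (7 + 4·8 + 15)/6 = 54/6 = 9
te_Task 5 = (4 + 4·8 + 24)/6 = 60/6 = 10
te_Task 6 = (8 + 4·11 + 20)/6 = 72/6 = 12
te_Task 7 = (1 + 4·3 + 5)/6 = 18/6 = 3
te_Task 8 = (2 + 4·6 + 10)/6 = 36/6 = 6

Forward pass:
ES_Task 1 = 0; EF_Task 1 = 9
ES_Task 2 = 0; EF_Task 2 = 15
ES_Task 3 = 9; EF_Task 3 = 9+10 = 19
ES_Task 4 = max(EF_Task 1=9, EF_Task 2=15) = 15; EF_Task 4 = 15+9 = 24
ES_Task 5 = max(EF_Task 1=9, EF_Task 2=15) = 15; EF_Task 5 = 15+10 = 25
ES_Task 6 = 9; EF_Task 6 = 9+12 = 21
ES_Task 7 = max(EF_Task 3=19, EF_Task 4=24) = 24; EF_Task 7 = 24+3 = 27
ES_Task 8 = max(EF_Task 1=9, EF_Task 3=19, EF_Task 5=25, EF_Task 6=21, EF_Task 7=27) = 27; EF_Task 8 = 27+6 = 33
Expected project duration μ = 33 days. Critical path: Task 2 → Task 4 → Task 7 → Task 8.

Backward pass:
LF_Task 8 = 33; LS_Task 8 = 33−6 = 27
LF_Task 7 = LS_Task 8 = 27; LS_Task 7 = 27−3 = 24
LF_Task 6 = LS_Task 8 = 27; LS_Task 6 = 27−12 = 15
LF_Task 5 = LS_Task 8 = 27; LS_Task 5 = 27−10 = 17
LF_Task 4 = LS_Task 7 = 24; LS_Task 4 = 24−9 = 15
LF_Task 3 = min(LS_Task 7=24, LS_Task 8=27) = 24; LS_Task 3 = 24−10 = 14
LF_Task 2 = min(LS_Task 4=15, LS_Task 5=17) = 15; LS_Task 2 = 15−15 = 0
LF_Task 1 = min(LS_Task 3=14, LS_Task 4=15, LS_Task 5=17, LS_Task 6=15, LS_Task 8=27) = 14; LS_Task 1 = 14−9 = 5
Slack_Task 6 = LS_Task 6 − ES_Task 6 = 15 − 9 = 6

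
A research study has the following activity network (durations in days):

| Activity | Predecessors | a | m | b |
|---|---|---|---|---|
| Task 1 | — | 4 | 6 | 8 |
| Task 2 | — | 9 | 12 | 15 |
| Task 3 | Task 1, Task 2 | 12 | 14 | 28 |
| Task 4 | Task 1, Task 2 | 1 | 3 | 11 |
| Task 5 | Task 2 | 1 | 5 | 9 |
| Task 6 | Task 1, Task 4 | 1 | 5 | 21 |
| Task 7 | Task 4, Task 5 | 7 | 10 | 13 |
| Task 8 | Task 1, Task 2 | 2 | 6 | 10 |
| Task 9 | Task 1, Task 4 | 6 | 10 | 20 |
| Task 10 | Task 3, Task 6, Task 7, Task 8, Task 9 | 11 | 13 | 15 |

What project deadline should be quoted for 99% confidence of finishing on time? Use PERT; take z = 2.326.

te_Task 1 = (4 + 4·6 + 8)/6 = 36/6 = 6; σ²_Task 1 = ((8−4)/6)² = 0.444
te_Task 2 = (9 + 4·12 + 15)/6 = 72/6 = 12; σ²_Task 2 = ((15−9)/6)² = 1.000
te_Task 3 = (12 + 4·14 + 28)/6 = 96/6 = 16; σ²_Task 3 = ((28−12)/6)² = 7.111
te_Task 4 = (1 + 4·3 + 11)/6 = 24/6 = 4; σ²_Task 4 = ((11−1)/6)² = 2.778
te_Task 5 = (1 + 4·5 + 9)/6 = 30/6 = 5; σ²_Task 5 = ((9−1)/6)² = 1.778
te_Task 6 = (1 + 4·5 + 21)/6 = 42/6 = 7; σ²_Task 6 = ((21−1)/6)² = 11.111
te_Task 7 = (7 + 4·10 + 13)/6 = 60/6 = 10; σ²_Task 7 = ((13−7)/6)² = 1.000
te_Task 8 = (2 + 4·6 + 10)/6 = 36/6 = 6; σ²_Task 8 = ((10−2)/6)² = 1.778
te_Task 9 = (6 + 4·10 + 20)/6 = 66/6 = 11; σ²_Task 9 = ((20−6)/6)² = 5.444
te_Task 10 = (11 + 4·13 + 15)/6 = 78/6 = 13; σ²_Task 10 = ((15−11)/6)² = 0.444

Forward pass:
ES_Task 1 = 0; EF_Task 1 = 6
ES_Task 2 = 0; EF_Task 2 = 12
ES_Task 3 = max(EF_Task 1=6, EF_Task 2=12) = 12; EF_Task 3 = 12+16 = 28
ES_Task 4 = max(EF_Task 1=6, EF_Task 2=12) = 12; EF_Task 4 = 12+4 = 16
ES_Task 5 = 12; EF_Task 5 = 12+5 = 17
ES_Task 6 = max(EF_Task 1=6, EF_Task 4=16) = 16; EF_Task 6 = 16+7 = 23
ES_Task 7 = max(EF_Task 4=16, EF_Task 5=17) = 17; EF_Task 7 = 17+10 = 27
ES_Task 8 = max(EF_Task 1=6, EF_Task 2=12) = 12; EF_Task 8 = 12+6 = 18
ES_Task 9 = max(EF_Task 1=6, EF_Task 4=16) = 16; EF_Task 9 = 16+11 = 27
ES_Task 10 = max(EF_Task 3=28, EF_Task 6=23, EF_Task 7=27, EF_Task 8=18, EF_Task 9=27) = 28; EF_Task 10 = 28+13 = 41
Expected project duration μ = 41 days. Critical path: Task 2 → Task 3 → Task 10.

Variance along critical path = 1.000 + 7.111 + 0.444 = 8.556; σ = 2.925 days.
D = μ + z·σ = 41 + 2.326·2.925 = 47.8 days

47.8 days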